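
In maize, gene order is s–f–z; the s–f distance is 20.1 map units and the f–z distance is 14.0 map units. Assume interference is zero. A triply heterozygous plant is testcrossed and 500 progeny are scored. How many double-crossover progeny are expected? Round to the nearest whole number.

Map distances give recombination frequencies of 0.201 and 0.140 for the two intervals.
With no interference, expected double-crossover frequency = 0.201 × 0.140 = 0.02814.
Expected number = 0.02814 × 500 = 14.07 ≈ 14.

14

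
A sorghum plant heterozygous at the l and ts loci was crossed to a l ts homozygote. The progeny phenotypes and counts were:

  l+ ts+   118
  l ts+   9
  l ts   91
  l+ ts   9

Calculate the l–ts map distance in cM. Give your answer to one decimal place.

The two most frequent classes, l+ ts+ (118) and l ts (91), are the parental types, so the F1 was l+ ts+ / l ts.
The recombinant classes are l+ ts and l ts+: 9 + 9 = 18.
Recombination frequency = 18/227 = 0.0793 ≈ 7.9%, i.e. 7.9 cM.

7.9 cM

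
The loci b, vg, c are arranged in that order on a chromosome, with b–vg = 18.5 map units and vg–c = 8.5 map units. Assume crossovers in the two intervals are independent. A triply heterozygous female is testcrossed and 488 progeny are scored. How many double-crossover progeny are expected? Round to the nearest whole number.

8

Map distances give recombination frequencies of 0.185 and 0.085 for the two intervals.
With no interference, expected double-crossover frequency = 0.185 × 0.085 = 0.01572.
Expected number = 0.01572 × 488 = 7.67 ≈ 8.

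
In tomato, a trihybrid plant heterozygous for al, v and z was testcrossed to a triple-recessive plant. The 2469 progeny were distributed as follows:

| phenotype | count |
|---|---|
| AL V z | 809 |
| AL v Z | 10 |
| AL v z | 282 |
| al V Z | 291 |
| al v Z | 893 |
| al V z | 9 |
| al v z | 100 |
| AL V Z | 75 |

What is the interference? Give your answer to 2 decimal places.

0.59

The two most frequent reciprocal classes, AL V z and al v Z, are the parental types, so the F1 was AL V z / al v Z.
The two rarest classes, al V z and AL v Z, are the double crossovers. Comparing them with the parentals, only the al allele has switched, so al is the middle locus and the order is z – al – v.
z–al: (175 + 19)/2469 = 0.0786; al–v: (573 + 19)/2469 = 0.2398.
Expected DCO frequency = 0.0786 × 0.2398 ≈ 0.01885; observed = 19/2469 ≈ 0.00770.
Coefficient of coincidence = 0.00770/0.01885 ≈ 0.41; interference = 1 − 0.41 = 0.59.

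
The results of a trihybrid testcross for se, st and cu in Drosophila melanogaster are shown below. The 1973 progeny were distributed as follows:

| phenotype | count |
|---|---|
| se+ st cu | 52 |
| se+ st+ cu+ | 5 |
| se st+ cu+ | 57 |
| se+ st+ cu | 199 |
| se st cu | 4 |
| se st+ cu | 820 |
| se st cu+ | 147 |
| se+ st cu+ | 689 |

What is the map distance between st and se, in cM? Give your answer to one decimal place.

The two most frequent reciprocal classes, se st+ cu and se+ st cu+, are the parental types, so the F1 was se st+ cu / se+ st cu+.
The two rarest classes, se st cu and se+ st+ cu+, are the double crossovers. Comparing them with the parentals, only the st allele has switched, so st is the middle locus and the order is cu – st – se.
Crossovers in the st–se interval produce the single-crossover classes se+ st+ cu and se st cu+ (199 + 147 = 346) plus the double crossovers (9).
RF(st–se) = (346 + 9) / 1973 = 355/1973 = 0.1799 → 18.0 cM.

18.0 cM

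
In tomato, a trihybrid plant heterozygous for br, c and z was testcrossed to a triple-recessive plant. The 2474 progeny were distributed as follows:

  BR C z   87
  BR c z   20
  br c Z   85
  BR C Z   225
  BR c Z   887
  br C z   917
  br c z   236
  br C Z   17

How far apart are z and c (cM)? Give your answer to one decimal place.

The two most frequent reciprocal classes, br C z and BR c Z, are the parental types, so the F1 was br C z / BR c Z.
The two rarest classes, br C Z and BR c z, are the double crossovers. Comparing them with the parentals, only the z allele has switched, so z is the middle locus and the order is br – z – c.
Crossovers in the z–c interval produce the single-crossover classes br c z and BR C Z (236 + 225 = 461) plus the double crossovers (37).
RF(z–c) = (461 + 37) / 2474 = 498/2474 = 0.2013 → 20.1 cM.

20.1 cM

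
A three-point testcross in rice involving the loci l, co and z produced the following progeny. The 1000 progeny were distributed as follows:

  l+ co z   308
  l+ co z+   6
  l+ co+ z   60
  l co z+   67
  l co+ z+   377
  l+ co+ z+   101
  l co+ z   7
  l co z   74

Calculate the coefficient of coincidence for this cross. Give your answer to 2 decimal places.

The two most frequent reciprocal classes, l co+ z+ and l+ co z, are the parental types, so the F1 was l co+ z+ / l+ co z.
The two rarest classes, l co+ z and l+ co z+, are the double crossovers. Comparing them with the parentals, only the z allele has switched, so z is the middle locus and the order is co – z – l.
co–z: (127 + 13)/1000 = 0.1400; z–l: (175 + 13)/1000 = 0.1880.
Expected DCO frequency = 0.1400 × 0.1880 ≈ 0.02632; observed = 13/1000 ≈ 0.01300.
Coefficient of coincidence = 0.01300/0.02632 ≈ 0.49.

0.49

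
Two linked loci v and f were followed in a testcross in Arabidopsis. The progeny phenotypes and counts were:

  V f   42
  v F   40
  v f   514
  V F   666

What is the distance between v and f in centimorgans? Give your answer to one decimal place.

The two most frequent classes, V F (666) and v f (514), are the parental types, so the F1 was V F / v f.
The recombinant classes are V f and v F: 42 + 40 = 82.
Recombination frequency = 82/1262 = 0.0650 ≈ 6.5%, i.e. 6.5 centimorgans.

6.5 centimorgans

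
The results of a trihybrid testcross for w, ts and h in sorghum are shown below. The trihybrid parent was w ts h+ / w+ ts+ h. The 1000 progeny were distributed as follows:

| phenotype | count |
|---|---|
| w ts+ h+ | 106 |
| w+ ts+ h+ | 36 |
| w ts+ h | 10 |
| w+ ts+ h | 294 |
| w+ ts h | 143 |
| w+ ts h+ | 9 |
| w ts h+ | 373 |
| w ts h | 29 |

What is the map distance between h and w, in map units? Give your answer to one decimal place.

8.4 map units

The two rarest classes, w+ ts h+ and w ts+ h, are the double crossovers. Comparing them with the parentals, only the w allele has switched, so w is the middle locus and the order is h – w – ts.
Crossovers in the h–w interval produce the single-crossover classes w ts h and w+ ts+ h+ (29 + 36 = 65) plus the double crossovers (19).
RF(h–w) = (65 + 19) / 1000 = 84/1000 = 0.0840 → 8.4 map units.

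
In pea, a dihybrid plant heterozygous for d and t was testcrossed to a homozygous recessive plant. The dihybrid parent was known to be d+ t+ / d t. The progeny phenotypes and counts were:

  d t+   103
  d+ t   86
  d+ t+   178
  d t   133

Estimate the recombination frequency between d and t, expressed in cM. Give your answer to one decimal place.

The recombinant classes are d+ t and d t+: 86 + 103 = 189.
Recombination frequency = 189/500 = 0.3780 ≈ 37.8%, i.e. 37.8 cM.

37.8 cM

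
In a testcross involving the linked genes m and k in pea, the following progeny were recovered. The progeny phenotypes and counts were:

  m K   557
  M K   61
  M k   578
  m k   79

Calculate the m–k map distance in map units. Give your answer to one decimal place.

The two most frequent classes, M k (578) and m K (557), are the parental types, so the F1 was M k / m K.
The recombinant classes are M K and m k: 61 + 79 = 140.
Recombination frequency = 140/1275 = 0.1098 ≈ 11.0%, i.e. 11.0 map units.

11.0 map units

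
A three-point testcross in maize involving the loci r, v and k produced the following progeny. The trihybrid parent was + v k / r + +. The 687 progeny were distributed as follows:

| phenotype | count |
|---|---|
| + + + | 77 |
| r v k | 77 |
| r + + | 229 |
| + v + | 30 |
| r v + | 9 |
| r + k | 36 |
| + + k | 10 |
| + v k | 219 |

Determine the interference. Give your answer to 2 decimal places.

The two rarest classes, + + k and r v +, are the double crossovers. Comparing them with the parentals, only the v allele has switched, so v is the middle locus and the order is k – v – r.
k–v: (66 + 19)/687 = 0.1237; v–r: (154 + 19)/687 = 0.2518.
Expected DCO frequency = 0.1237 × 0.2518 ≈ 0.03115; observed = 19/687 ≈ 0.02766.
Coefficient of coincidence = 0.02766/0.03115 ≈ 0.89; interference = 1 − 0.89 = 0.11.

0.11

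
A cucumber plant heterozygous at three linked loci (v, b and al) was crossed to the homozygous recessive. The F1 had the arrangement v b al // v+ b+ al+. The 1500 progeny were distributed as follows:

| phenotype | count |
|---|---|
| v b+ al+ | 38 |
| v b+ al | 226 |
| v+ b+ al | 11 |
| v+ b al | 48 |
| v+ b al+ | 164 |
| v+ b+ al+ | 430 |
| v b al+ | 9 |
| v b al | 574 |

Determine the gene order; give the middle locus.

The two rarest classes, v b al+ and v+ b+ al, are the double crossovers. Comparing them with the parentals, only the al allele has switched, so al is the middle locus and the order is b – al – v.

al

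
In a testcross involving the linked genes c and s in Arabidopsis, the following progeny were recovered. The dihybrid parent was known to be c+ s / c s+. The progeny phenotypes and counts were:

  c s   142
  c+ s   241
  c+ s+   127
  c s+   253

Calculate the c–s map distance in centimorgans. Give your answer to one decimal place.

35.3 centimorgans

The recombinant classes are c+ s+ and c s: 127 + 142 = 269.
Recombination frequency = 269/763 = 0.3526 ≈ 35.3%, i.e. 35.3 centimorgans.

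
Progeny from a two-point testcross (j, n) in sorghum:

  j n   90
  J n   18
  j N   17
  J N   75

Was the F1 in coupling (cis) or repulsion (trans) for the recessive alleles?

The two most frequent classes are J N (75) and j n (90); these are the parental (non-recombinant) types.
So the F1 carried J N on one chromosome and j n on the other — the recessive alleles are on the same chromosome (cis / coupling).

cis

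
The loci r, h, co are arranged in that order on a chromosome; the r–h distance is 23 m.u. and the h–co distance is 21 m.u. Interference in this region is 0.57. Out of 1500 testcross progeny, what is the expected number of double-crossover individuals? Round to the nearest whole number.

31

Map distances give recombination frequencies of 0.230 and 0.210 for the two intervals.
With interference 0.57 (so coincidence = 0.43), expected double-crossover frequency = 0.230 × 0.210 × 0.43 = 0.02077.
Expected number = 0.02077 × 1500 = 31.15 ≈ 31.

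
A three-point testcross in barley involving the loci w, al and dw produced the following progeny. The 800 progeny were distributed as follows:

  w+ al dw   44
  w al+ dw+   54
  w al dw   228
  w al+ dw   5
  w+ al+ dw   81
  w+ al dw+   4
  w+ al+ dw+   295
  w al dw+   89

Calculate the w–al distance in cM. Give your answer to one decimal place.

The two most frequent reciprocal classes, w al dw and w+ al+ dw+, are the parental types, so the F1 was w al dw / w+ al+ dw+.
The two rarest classes, w al+ dw and w+ al dw+, are the double crossovers. Comparing them with the parentals, only the al allele has switched, so al is the middle locus and the order is dw – al – w.
Crossovers in the al–w interval produce the single-crossover classes w+ al dw and w al+ dw+ (44 + 54 = 98) plus the double crossovers (9).
RF(al–w) = (98 + 9) / 800 = 107/800 = 0.1338 → 13.4 cM.

13.4 cM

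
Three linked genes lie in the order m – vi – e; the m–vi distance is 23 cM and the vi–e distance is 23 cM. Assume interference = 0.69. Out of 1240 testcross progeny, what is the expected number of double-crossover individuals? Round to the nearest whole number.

Map distances give recombination frequencies of 0.230 and 0.230 for the two intervals.
With interference 0.69 (so coincidence = 0.31), expected double-crossover frequency = 0.230 × 0.230 × 0.31 = 0.01640.
Expected number = 0.01640 × 1240 = 20.33 ≈ 20.

20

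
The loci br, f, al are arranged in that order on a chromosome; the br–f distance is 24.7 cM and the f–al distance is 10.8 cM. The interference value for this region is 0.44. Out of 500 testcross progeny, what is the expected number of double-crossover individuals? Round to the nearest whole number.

7

Map distances give recombination frequencies of 0.247 and 0.108 for the two intervals.
With interference 0.44 (so coincidence = 0.56), expected double-crossover frequency = 0.247 × 0.108 × 0.56 = 0.01494.
Expected number = 0.01494 × 500 = 7.47 ≈ 7.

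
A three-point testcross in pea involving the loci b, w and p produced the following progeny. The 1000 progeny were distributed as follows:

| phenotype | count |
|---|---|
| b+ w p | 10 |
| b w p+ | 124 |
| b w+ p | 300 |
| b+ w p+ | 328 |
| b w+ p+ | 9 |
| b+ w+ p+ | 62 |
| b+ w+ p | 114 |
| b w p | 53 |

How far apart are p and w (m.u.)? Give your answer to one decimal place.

The two most frequent reciprocal classes, b w+ p and b+ w p+, are the parental types, so the F1 was b w+ p / b+ w p+.
The two rarest classes, b w+ p+ and b+ w p, are the double crossovers. Comparing them with the parentals, only the p allele has switched, so p is the middle locus and the order is b – p – w.
Crossovers in the p–w interval produce the single-crossover classes b w p and b+ w+ p+ (53 + 62 = 115) plus the double crossovers (19).
RF(p–w) = (115 + 19) / 1000 = 134/1000 = 0.1340 → 13.4 m.u.

13.4 m.u.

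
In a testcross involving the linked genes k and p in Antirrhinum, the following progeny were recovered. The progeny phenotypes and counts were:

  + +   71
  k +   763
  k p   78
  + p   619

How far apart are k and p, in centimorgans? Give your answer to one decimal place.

The two most frequent classes, + p (619) and k + (763), are the parental types, so the F1 was + p / k +.
The recombinant classes are + + and k p: 71 + 78 = 149.
Recombination frequency = 149/1531 = 0.0973 ≈ 9.7%, i.e. 9.7 centimorgans.

9.7 centimorgans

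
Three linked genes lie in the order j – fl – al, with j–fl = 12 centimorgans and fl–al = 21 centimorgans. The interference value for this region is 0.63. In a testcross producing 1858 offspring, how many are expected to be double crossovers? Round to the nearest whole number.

17

Map distances give recombination frequencies of 0.120 and 0.210 for the two intervals.
With interference 0.63 (so coincidence = 0.37), expected double-crossover frequency = 0.120 × 0.210 × 0.37 = 0.00932.
Expected number = 0.00932 × 1858 = 17.32 ≈ 17.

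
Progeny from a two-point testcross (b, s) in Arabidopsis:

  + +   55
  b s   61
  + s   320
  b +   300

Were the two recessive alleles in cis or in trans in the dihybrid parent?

trans

The two most frequent classes are + s (320) and b + (300); these are the parental (non-recombinant) types.
So the F1 carried + s on one chromosome and b + on the other — the recessive alleles are on opposite chromosomes (trans / repulsion).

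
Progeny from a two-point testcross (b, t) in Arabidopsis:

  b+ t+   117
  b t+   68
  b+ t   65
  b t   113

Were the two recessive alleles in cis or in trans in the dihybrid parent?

The two most frequent classes are b+ t+ (117) and b t (113); these are the parental (non-recombinant) types.
So the F1 carried b+ t+ on one chromosome and b t on the other — the recessive alleles are on the same chromosome (cis / coupling).

cis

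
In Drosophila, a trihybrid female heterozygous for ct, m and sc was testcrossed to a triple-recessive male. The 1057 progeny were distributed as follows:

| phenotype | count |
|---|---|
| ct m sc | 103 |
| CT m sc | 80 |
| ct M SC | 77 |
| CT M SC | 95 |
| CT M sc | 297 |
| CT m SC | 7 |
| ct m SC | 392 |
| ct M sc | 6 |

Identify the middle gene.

ct

The two most frequent reciprocal classes, ct m SC and CT M sc, are the parental types, so the F1 was ct m SC / CT M sc.
The two rarest classes, CT m SC and ct M sc, are the double crossovers. Comparing them with the parentals, only the ct allele has switched, so ct is the middle locus and the order is sc – ct – m.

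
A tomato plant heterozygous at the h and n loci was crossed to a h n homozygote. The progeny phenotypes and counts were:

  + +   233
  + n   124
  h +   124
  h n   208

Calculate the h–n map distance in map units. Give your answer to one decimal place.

The two most frequent classes, + + (233) and h n (208), are the parental types, so the F1 was + + / h n.
The recombinant classes are + n and h +: 124 + 124 = 248.
Recombination frequency = 248/689 = 0.3599 ≈ 36.0%, i.e. 36.0 map units.

36.0 map units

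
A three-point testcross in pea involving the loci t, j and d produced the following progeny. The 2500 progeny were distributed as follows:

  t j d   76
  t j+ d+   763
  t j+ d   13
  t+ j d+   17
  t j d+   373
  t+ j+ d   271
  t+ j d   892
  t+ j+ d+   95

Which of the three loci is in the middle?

The two most frequent reciprocal classes, t j+ d+ and t+ j d, are the parental types, so the F1 was t j+ d+ / t+ j d.
The two rarest classes, t j+ d and t+ j d+, are the double crossovers. Comparing them with the parentals, only the d allele has switched, so d is the middle locus and the order is j – d – t.

d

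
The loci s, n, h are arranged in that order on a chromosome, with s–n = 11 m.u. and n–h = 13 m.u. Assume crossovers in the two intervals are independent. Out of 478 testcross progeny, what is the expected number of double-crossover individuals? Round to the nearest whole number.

Map distances give recombination frequencies of 0.110 and 0.130 for the two intervals.
With no interference, expected double-crossover frequency = 0.110 × 0.130 = 0.01430.
Expected number = 0.01430 × 478 = 6.84 ≈ 7.

7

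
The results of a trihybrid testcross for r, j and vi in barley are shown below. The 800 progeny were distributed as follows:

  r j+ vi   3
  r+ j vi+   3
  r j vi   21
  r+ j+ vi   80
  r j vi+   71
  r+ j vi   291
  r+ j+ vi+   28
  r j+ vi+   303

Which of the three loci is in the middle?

vi

The two most frequent reciprocal classes, r+ j vi and r j+ vi+, are the parental types, so the F1 was r+ j vi / r j+ vi+.
The two rarest classes, r+ j vi+ and r j+ vi, are the double crossovers. Comparing them with the parentals, only the vi allele has switched, so vi is the middle locus and the order is j – vi – r.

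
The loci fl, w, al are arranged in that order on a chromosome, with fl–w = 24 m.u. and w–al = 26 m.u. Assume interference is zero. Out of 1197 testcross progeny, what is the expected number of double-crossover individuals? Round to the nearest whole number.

75

Map distances give recombination frequencies of 0.240 and 0.260 for the two intervals.
With no interference, expected double-crossover frequency = 0.240 × 0.260 = 0.06240.
Expected number = 0.06240 × 1197 = 74.69 ≈ 75.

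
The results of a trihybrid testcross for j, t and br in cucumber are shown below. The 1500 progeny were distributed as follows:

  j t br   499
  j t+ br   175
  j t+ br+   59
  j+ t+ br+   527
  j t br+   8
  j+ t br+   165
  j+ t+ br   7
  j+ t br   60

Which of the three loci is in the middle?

br

The two most frequent reciprocal classes, j t br and j+ t+ br+, are the parental types, so the F1 was j t br / j+ t+ br+.
The two rarest classes, j t br+ and j+ t+ br, are the double crossovers. Comparing them with the parentals, only the br allele has switched, so br is the middle locus and the order is t – br – j.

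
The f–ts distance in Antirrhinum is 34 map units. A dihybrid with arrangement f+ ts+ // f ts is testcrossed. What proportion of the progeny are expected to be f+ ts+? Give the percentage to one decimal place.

A map distance of 34 map units corresponds to a recombination frequency of 0.340.
The F1 is f+ ts+ / f ts, so f+ ts+ is a parental gamete class with expected frequency (1 − r)/2 = 0.660/2 = 0.3300.
That is 0.3300 = 33.0% of the progeny.

33.0%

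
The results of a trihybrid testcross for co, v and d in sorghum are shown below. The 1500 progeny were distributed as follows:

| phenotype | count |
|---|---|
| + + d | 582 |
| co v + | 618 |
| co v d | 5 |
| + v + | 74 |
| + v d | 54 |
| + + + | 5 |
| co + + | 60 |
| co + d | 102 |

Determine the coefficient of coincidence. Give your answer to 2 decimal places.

0.65

The two most frequent reciprocal classes, + + d and co v +, are the parental types, so the F1 was + + d / co v +.
The two rarest classes, + + + and co v d, are the double crossovers. Comparing them with the parentals, only the d allele has switched, so d is the middle locus and the order is co – d – v.
co–d: (176 + 10)/1500 = 0.1240; d–v: (114 + 10)/1500 = 0.0827.
Expected DCO frequency = 0.1240 × 0.0827 ≈ 0.01025; observed = 10/1500 ≈ 0.00667.
Coefficient of coincidence = 0.00667/0.01025 ≈ 0.65.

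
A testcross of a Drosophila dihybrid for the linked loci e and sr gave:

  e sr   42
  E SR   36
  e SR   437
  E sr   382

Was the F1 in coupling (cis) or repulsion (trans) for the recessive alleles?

trans

The two most frequent classes are E sr (382) and e SR (437); these are the parental (non-recombinant) types.
So the F1 carried E sr on one chromosome and e SR on the other — the recessive alleles are on opposite chromosomes (trans / repulsion).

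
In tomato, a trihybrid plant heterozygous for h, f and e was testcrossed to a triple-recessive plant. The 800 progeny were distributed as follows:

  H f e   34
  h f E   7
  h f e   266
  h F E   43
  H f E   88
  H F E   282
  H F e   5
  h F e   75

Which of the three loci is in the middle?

The two most frequent reciprocal classes, h f e and H F E, are the parental types, so the F1 was h f e / H F E.
The two rarest classes, h f E and H F e, are the double crossovers. Comparing them with the parentals, only the e allele has switched, so e is the middle locus and the order is f – e – h.

e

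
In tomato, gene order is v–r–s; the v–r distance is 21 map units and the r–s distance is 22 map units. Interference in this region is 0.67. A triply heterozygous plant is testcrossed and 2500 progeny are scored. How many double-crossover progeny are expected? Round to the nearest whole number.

Map distances give recombination frequencies of 0.210 and 0.220 for the two intervals.
With interference 0.67 (so coincidence = 0.33), expected double-crossover frequency = 0.210 × 0.220 × 0.33 = 0.01525.
Expected number = 0.01525 × 2500 = 38.11 ≈ 38.

38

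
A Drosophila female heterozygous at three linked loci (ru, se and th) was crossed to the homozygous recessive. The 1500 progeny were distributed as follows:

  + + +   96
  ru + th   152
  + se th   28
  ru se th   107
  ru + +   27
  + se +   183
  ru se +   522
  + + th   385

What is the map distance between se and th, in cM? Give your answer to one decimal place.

17.2 cM

The two most frequent reciprocal classes, + + th and ru se +, are the parental types, so the F1 was + + th / ru se +.
The two rarest classes, + se th and ru + +, are the double crossovers. Comparing them with the parentals, only the se allele has switched, so se is the middle locus and the order is ru – se – th.
Crossovers in the se–th interval produce the single-crossover classes + + + and ru se th (96 + 107 = 203) plus the double crossovers (55).
RF(se–th) = (203 + 55) / 1500 = 258/1500 = 0.1720 → 17.2 cM.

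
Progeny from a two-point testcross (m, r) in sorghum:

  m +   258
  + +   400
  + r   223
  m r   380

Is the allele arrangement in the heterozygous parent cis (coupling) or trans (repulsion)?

The two most frequent classes are + + (400) and m r (380); these are the parental (non-recombinant) types.
So the F1 carried + + on one chromosome and m r on the other — the recessive alleles are on the same chromosome (cis / coupling).

cis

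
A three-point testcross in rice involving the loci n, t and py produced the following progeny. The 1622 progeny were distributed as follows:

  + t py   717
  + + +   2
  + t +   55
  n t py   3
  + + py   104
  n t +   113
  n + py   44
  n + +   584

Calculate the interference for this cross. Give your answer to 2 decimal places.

The two most frequent reciprocal classes, + t py and n + +, are the parental types, so the F1 was + t py / n + +.
The two rarest classes, n t py and + + +, are the double crossovers. Comparing them with the parentals, only the n allele has switched, so n is the middle locus and the order is py – n – t.
py–n: (99 + 5)/1622 = 0.0641; n–t: (217 + 5)/1622 = 0.1369.
Expected DCO frequency = 0.0641 × 0.1369 ≈ 0.00878; observed = 5/1622 ≈ 0.00308.
Coefficient of coincidence = 0.00308/0.00878 ≈ 0.35; interference = 1 − 0.35 = 0.65.

0.65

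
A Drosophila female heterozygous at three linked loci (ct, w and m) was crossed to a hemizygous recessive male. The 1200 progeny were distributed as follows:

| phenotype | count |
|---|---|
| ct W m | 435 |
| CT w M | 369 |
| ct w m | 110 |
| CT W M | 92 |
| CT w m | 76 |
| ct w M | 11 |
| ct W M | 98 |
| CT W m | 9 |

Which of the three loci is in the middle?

ct

The two most frequent reciprocal classes, ct W m and CT w M, are the parental types, so the F1 was ct W m / CT w M.
The two rarest classes, CT W m and ct w M, are the double crossovers. Comparing them with the parentals, only the ct allele has switched, so ct is the middle locus and the order is w – ct – m.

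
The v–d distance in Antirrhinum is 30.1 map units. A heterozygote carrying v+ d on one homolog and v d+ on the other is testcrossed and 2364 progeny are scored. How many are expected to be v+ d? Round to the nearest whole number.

826

A map distance of 30.1 map units corresponds to a recombination frequency of 0.301.
The F1 is v+ d / v d+, so v+ d is a parental gamete class with expected frequency (1 − r)/2 = 0.699/2 = 0.3495.
Expected number = 0.3495 × 2364 = 826.22 ≈ 826.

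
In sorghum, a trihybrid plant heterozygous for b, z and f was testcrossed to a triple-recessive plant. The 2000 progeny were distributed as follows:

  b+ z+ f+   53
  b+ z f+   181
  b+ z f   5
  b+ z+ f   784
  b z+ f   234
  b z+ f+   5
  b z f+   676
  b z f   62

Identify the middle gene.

The two most frequent reciprocal classes, b z f+ and b+ z+ f, are the parental types, so the F1 was b z f+ / b+ z+ f.
The two rarest classes, b z+ f+ and b+ z f, are the double crossovers. Comparing them with the parentals, only the z allele has switched, so z is the middle locus and the order is f – z – b.

z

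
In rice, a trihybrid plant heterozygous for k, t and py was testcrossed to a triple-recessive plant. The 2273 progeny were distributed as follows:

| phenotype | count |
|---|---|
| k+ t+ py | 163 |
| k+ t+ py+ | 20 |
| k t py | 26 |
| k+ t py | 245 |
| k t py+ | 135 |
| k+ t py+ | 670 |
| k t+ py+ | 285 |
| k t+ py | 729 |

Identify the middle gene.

t

The two most frequent reciprocal classes, k t+ py and k+ t py+, are the parental types, so the F1 was k t+ py / k+ t py+.
The two rarest classes, k t py and k+ t+ py+, are the double crossovers. Comparing them with the parentals, only the t allele has switched, so t is the middle locus and the order is py – t – k.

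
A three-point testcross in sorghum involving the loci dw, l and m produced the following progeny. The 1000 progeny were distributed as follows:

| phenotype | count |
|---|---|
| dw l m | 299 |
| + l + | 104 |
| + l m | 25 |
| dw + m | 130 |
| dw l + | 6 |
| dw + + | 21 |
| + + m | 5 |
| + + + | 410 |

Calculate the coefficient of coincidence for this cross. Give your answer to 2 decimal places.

The two most frequent reciprocal classes, + + + and dw l m, are the parental types, so the F1 was + + + / dw l m.
The two rarest classes, + + m and dw l +, are the double crossovers. Comparing them with the parentals, only the m allele has switched, so m is the middle locus and the order is l – m – dw.
l–m: (234 + 11)/1000 = 0.2450; m–dw: (46 + 11)/1000 = 0.0570.
Expected DCO frequency = 0.2450 × 0.0570 ≈ 0.01396; observed = 11/1000 ≈ 0.01100.
Coefficient of coincidence = 0.01100/0.01396 ≈ 0.79.

0.79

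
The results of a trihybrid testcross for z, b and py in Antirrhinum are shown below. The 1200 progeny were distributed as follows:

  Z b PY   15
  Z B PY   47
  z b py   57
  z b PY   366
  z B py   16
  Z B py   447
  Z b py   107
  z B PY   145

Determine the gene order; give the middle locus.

z

The two most frequent reciprocal classes, z b PY and Z B py, are the parental types, so the F1 was z b PY / Z B py.
The two rarest classes, Z b PY and z B py, are the double crossovers. Comparing them with the parentals, only the z allele has switched, so z is the middle locus and the order is py – z – b.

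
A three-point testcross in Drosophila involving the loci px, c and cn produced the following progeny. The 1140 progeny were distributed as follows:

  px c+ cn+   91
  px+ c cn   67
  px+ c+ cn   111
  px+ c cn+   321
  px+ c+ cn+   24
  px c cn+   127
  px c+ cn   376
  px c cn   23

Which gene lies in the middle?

The two most frequent reciprocal classes, px c+ cn and px+ c cn+, are the parental types, so the F1 was px c+ cn / px+ c cn+.
The two rarest classes, px c cn and px+ c+ cn+, are the double crossovers. Comparing them with the parentals, only the c allele has switched, so c is the middle locus and the order is px – c – cn.

c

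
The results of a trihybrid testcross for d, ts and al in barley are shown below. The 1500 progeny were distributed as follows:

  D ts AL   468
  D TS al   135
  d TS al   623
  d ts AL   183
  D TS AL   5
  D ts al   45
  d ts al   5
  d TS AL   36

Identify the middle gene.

The two most frequent reciprocal classes, d TS al and D ts AL, are the parental types, so the F1 was d TS al / D ts AL.
The two rarest classes, d ts al and D TS AL, are the double crossovers. Comparing them with the parentals, only the ts allele has switched, so ts is the middle locus and the order is al – ts – d.

ts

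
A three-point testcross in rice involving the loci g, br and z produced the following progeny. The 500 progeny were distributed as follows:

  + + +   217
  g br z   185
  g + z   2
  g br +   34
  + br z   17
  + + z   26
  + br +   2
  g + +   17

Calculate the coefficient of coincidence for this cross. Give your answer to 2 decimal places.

The two most frequent reciprocal classes, g br z and + + +, are the parental types, so the F1 was g br z / + + +.
The two rarest classes, g + z and + br +, are the double crossovers. Comparing them with the parentals, only the br allele has switched, so br is the middle locus and the order is g – br – z.
g–br: (34 + 4)/500 = 0.0760; br–z: (60 + 4)/500 = 0.1280.
Expected DCO frequency = 0.0760 × 0.1280 ≈ 0.00973; observed = 4/500 ≈ 0.00800.
Coefficient of coincidence = 0.00800/0.00973 ≈ 0.82.

0.82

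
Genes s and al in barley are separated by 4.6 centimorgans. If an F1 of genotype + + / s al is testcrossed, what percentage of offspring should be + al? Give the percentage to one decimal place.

A map distance of 4.6 centimorgans corresponds to a recombination frequency of 0.046.
The F1 is + + / s al, so + al is a recombinant gamete class with expected frequency r/2 = 0.046/2 = 0.0230.
That is 0.0230 = 2.3% of the progeny.

2.3%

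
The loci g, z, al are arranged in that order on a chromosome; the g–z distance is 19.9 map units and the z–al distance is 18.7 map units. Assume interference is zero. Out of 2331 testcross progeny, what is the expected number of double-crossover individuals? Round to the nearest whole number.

Map distances give recombination frequencies of 0.199 and 0.187 for the two intervals.
With no interference, expected double-crossover frequency = 0.199 × 0.187 = 0.03721.
Expected number = 0.03721 × 2331 = 86.74 ≈ 87.

87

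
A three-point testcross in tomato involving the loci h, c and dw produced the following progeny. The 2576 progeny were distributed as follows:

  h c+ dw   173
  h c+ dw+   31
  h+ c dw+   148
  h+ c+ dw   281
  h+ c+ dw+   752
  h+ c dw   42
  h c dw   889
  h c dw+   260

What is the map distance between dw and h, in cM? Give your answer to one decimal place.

The two most frequent reciprocal classes, h c dw and h+ c+ dw+, are the parental types, so the F1 was h c dw / h+ c+ dw+.
The two rarest classes, h+ c dw and h c+ dw+, are the double crossovers. Comparing them with the parentals, only the h allele has switched, so h is the middle locus and the order is dw – h – c.
Crossovers in the dw–h interval produce the single-crossover classes h c dw+ and h+ c+ dw (260 + 281 = 541) plus the double crossovers (73).
RF(dw–h) = (541 + 73) / 2576 = 614/2576 = 0.2384 → 23.8 cM.

23.8 cM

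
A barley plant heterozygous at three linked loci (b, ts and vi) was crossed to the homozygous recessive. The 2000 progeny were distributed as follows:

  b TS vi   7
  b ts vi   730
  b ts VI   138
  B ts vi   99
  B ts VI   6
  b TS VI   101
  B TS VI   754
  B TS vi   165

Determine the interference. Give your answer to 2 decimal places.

0.61

The two most frequent reciprocal classes, B TS VI and b ts vi, are the parental types, so the F1 was B TS VI / b ts vi.
The two rarest classes, B ts VI and b TS vi, are the double crossovers. Comparing them with the parentals, only the ts allele has switched, so ts is the middle locus and the order is b – ts – vi.
b–ts: (200 + 13)/2000 = 0.1065; ts–vi: (303 + 13)/2000 = 0.1580.
Expected DCO frequency = 0.1065 × 0.1580 ≈ 0.01683; observed = 13/2000 ≈ 0.00650.
Coefficient of coincidence = 0.00650/0.01683 ≈ 0.39; interference = 1 − 0.39 = 0.61.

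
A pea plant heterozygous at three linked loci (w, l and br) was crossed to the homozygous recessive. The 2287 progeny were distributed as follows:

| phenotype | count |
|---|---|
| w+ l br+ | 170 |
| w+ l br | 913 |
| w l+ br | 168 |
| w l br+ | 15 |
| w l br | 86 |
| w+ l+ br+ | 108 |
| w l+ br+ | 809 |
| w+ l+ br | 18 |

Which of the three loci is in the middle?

The two most frequent reciprocal classes, w+ l br and w l+ br+, are the parental types, so the F1 was w+ l br / w l+ br+.
The two rarest classes, w+ l+ br and w l br+, are the double crossovers. Comparing them with the parentals, only the l allele has switched, so l is the middle locus and the order is br – l – w.

l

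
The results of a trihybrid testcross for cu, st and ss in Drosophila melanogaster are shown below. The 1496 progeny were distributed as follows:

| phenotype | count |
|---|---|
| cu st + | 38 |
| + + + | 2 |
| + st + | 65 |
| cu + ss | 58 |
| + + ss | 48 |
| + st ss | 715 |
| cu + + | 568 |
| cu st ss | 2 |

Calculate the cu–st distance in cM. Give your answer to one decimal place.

6.0 cM

The two most frequent reciprocal classes, cu + + and + st ss, are the parental types, so the F1 was cu + + / + st ss.
The two rarest classes, + + + and cu st ss, are the double crossovers. Comparing them with the parentals, only the cu allele has switched, so cu is the middle locus and the order is ss – cu – st.
Crossovers in the cu–st interval produce the single-crossover classes cu st + and + + ss (38 + 48 = 86) plus the double crossovers (4).
RF(cu–st) = (86 + 4) / 1496 = 90/1496 = 0.0602 → 6.0 cM.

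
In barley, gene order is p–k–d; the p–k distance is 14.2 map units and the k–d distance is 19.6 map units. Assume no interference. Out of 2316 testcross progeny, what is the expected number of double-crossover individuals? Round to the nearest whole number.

64

Map distances give recombination frequencies of 0.142 and 0.196 for the two intervals.
With no interference, expected double-crossover frequency = 0.142 × 0.196 = 0.02783.
Expected number = 0.02783 × 2316 = 64.46 ≈ 64.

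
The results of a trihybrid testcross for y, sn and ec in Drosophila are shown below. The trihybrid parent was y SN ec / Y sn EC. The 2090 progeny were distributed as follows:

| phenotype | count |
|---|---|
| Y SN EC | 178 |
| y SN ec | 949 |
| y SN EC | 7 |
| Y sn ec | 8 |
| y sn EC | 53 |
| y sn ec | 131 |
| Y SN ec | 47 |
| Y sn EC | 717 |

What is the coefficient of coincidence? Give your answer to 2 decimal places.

0.84

The two rarest classes, y SN EC and Y sn ec, are the double crossovers. Comparing them with the parentals, only the ec allele has switched, so ec is the middle locus and the order is y – ec – sn.
y–ec: (100 + 15)/2090 = 0.0550; ec–sn: (309 + 15)/2090 = 0.1550.
Expected DCO frequency = 0.0550 × 0.1550 ≈ 0.00852; observed = 15/2090 ≈ 0.00718.
Coefficient of coincidence = 0.00718/0.00852 ≈ 0.84.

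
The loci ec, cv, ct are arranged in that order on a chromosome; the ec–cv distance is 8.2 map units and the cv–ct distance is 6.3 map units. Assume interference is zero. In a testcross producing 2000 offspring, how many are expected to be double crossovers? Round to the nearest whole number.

10

Map distances give recombination frequencies of 0.082 and 0.063 for the two intervals.
With no interference, expected double-crossover frequency = 0.082 × 0.063 = 0.00517.
Expected number = 0.00517 × 2000 = 10.33 ≈ 10.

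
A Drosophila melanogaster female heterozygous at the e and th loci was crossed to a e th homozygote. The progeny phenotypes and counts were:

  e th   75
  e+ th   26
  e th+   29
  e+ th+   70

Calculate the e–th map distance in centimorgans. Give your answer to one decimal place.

The two most frequent classes, e+ th+ (70) and e th (75), are the parental types, so the F1 was e+ th+ / e th.
The recombinant classes are e+ th and e th+: 26 + 29 = 55.
Recombination frequency = 55/200 = 0.2750 ≈ 27.5%, i.e. 27.5 centimorgans.

27.5 centimorgans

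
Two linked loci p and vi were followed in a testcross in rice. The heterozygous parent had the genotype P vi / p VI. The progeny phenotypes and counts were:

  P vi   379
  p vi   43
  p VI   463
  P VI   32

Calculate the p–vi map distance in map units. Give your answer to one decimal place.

8.2 map units

The recombinant classes are P VI and p vi: 32 + 43 = 75.
Recombination frequency = 75/917 = 0.0818 ≈ 8.2%, i.e. 8.2 map units.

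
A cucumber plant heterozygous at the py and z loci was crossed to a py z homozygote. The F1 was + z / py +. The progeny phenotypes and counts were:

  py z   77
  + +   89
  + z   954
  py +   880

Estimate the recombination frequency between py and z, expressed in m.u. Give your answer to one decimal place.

8.3 m.u.

The recombinant classes are + + and py z: 89 + 77 = 166.
Recombination frequency = 166/2000 = 0.0830 ≈ 8.3%, i.e. 8.3 m.u.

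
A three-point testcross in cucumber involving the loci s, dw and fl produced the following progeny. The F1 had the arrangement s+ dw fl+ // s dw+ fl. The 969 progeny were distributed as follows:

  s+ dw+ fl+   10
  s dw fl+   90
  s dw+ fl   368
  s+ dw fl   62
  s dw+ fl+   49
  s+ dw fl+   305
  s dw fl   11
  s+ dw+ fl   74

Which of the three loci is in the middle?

dw

The two rarest classes, s+ dw+ fl+ and s dw fl, are the double crossovers. Comparing them with the parentals, only the dw allele has switched, so dw is the middle locus and the order is s – dw – fl.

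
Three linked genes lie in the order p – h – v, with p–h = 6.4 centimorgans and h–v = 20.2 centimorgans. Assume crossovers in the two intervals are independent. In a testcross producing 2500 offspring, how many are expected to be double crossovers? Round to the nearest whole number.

32

Map distances give recombination frequencies of 0.064 and 0.202 for the two intervals.
With no interference, expected double-crossover frequency = 0.064 × 0.202 = 0.01293.
Expected number = 0.01293 × 2500 = 32.32 ≈ 32.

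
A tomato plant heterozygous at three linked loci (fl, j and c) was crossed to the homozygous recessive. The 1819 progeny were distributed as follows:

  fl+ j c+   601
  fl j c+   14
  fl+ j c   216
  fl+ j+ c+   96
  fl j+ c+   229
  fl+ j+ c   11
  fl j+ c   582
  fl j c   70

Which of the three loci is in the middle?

fl

The two most frequent reciprocal classes, fl+ j c+ and fl j+ c, are the parental types, so the F1 was fl+ j c+ / fl j+ c.
The two rarest classes, fl j c+ and fl+ j+ c, are the double crossovers. Comparing them with the parentals, only the fl allele has switched, so fl is the middle locus and the order is j – fl – c.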